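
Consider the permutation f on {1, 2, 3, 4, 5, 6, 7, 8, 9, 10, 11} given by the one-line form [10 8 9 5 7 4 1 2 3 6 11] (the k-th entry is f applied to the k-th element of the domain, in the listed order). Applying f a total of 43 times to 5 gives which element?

Tracing 5 → 7 → … returns to 5 after 6 steps, so 5 lies in a 6-cycle (1, 10, 6, 4, 5, 7).
Since the cycle has length 6, f^43 acts on it the same as f^1 (43 mod 6 = 1).
Advancing 1 step from 5: 5 → 7.

7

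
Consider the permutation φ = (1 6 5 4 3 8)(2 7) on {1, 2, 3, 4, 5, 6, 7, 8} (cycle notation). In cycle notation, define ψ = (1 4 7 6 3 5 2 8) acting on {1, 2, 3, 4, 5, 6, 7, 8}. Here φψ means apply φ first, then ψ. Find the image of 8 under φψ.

4

(φψ)(8) = ψ(φ(8)). φ(8) = 1, then ψ(1) = 4. So (φψ)(8) = 4.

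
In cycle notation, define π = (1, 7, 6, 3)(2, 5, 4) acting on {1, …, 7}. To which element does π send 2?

5

In the cycle (2, 5, 4), 2 is followed by 5, so π(2) = 5.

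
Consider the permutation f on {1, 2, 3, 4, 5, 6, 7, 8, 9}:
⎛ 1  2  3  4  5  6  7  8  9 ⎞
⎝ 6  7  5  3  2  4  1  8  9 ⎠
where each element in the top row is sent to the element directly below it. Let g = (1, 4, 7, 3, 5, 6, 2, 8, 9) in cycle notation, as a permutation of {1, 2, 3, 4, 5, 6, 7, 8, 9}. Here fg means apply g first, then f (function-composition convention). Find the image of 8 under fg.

9

g(8) = 9, then f(9) = 9; composing gives (fg)(8) = 9.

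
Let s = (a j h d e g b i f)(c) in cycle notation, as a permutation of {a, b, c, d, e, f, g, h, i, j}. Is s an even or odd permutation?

The cycle lengths are 9, 1.
A cycle of length ℓ contributes ℓ−1 transpositions, so s is a product of 8 transpositions — even.

even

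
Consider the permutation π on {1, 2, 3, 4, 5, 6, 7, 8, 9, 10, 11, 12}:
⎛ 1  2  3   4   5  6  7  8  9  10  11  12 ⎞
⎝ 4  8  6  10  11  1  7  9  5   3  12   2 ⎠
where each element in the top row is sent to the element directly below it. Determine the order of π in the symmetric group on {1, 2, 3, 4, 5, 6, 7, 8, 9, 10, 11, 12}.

30

Writing π as disjoint cycles, the cycle lengths are 6, 5, 1.
Since disjoint cycles commute, ord(π) = lcm(6, 5) = 30.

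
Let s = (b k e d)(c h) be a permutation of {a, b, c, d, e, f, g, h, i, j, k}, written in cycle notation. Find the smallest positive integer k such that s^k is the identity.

The disjoint cycles have lengths 4, 2, 1, 1, 1, 1, 1.
The order is lcm(4, 2) = 4.

4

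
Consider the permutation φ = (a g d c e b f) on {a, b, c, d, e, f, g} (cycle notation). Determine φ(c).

Within (a g d c e b f), c ↦ e.

e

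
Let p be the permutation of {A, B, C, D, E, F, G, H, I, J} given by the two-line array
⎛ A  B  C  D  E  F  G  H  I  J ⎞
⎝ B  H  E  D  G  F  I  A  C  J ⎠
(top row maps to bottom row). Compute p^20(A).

Tracing A → B → … returns to A after 3 steps, so A lies in a 3-cycle (A B H).
Since the cycle has length 3, p^20 acts on it the same as p^2 (20 mod 3 = 2).
Advancing 2 steps from A: A → B → H.

H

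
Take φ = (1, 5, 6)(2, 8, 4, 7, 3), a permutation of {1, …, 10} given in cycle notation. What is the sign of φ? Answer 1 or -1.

1

The cycle lengths are 5, 3, 1, 1.
A cycle of length ℓ contributes ℓ−1 transpositions, so φ is a product of 4 + 2 = 6 transpositions — even.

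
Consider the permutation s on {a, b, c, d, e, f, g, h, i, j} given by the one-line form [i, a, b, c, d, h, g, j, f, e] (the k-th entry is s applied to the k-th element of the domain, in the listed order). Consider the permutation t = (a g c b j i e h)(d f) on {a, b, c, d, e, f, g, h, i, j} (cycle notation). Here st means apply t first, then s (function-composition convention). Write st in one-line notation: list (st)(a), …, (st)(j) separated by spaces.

g e a h j c b i d f

For each element, apply t then s: a → g → g; b → j → e; c → b → a; d → f → h; e → h → j; f → d → c; g → c → b; h → a → i; i → e → d; j → i → f.
Collecting the images, st = [g e a h j c b i d f].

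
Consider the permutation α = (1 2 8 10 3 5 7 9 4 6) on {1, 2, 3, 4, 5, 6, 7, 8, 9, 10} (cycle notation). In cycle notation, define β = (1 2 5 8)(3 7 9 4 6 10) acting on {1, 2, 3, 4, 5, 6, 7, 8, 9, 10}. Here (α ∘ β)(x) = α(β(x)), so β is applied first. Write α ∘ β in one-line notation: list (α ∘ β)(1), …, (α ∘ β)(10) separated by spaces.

(α ∘ β)(x) = α(β(x)). Computing each image: α(β(1)) = α(2) = 8, α(β(2)) = α(5) = 7, α(β(3)) = α(7) = 9, α(β(4)) = α(6) = 1, α(β(5)) = α(8) = 10, α(β(6)) = α(10) = 3, α(β(7)) = α(9) = 4, α(β(8)) = α(1) = 2, α(β(9)) = α(4) = 6, α(β(10)) = α(3) = 5.
Hence α ∘ β = [8 7 9 1 10 3 4 2 6 5].

8 7 9 1 10 3 4 2 6 5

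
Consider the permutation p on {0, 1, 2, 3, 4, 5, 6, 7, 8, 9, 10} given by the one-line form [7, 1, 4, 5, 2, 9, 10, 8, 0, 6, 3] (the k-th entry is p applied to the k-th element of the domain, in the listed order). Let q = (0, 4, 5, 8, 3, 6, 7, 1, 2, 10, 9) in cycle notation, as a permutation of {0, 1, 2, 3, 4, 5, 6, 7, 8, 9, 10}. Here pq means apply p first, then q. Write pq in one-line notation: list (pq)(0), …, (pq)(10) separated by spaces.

1 2 5 8 10 0 9 3 4 7 6

(pq)(x) = q(p(x)). Computing each image: q(p(0)) = q(7) = 1, q(p(1)) = q(1) = 2, q(p(2)) = q(4) = 5, q(p(3)) = q(5) = 8, q(p(4)) = q(2) = 10, q(p(5)) = q(9) = 0, q(p(6)) = q(10) = 9, q(p(7)) = q(8) = 3, q(p(8)) = q(0) = 4, q(p(9)) = q(6) = 7, q(p(10)) = q(3) = 6.
Hence pq = [1 2 5 8 10 0 9 3 4 7 6].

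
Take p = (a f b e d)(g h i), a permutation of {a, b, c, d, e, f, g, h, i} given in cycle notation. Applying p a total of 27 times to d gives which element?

f

d lies in the 5-cycle (a f b e d).
On a 5-cycle, p^5 is the identity, so p^27 = p^2 there (27 ≡ 2 mod 5).
Stepping 2 places around the cycle: d → a → f.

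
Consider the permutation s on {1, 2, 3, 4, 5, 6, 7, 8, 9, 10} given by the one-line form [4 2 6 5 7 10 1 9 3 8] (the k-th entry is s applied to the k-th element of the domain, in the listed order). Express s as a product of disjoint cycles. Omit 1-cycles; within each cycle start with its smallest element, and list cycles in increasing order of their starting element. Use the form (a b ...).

From 1: 1 → 4 → 5 → 7 → 1, closing the cycle (1 4 5 7).
Continuing from each remaining unvisited element yields (1 4 5 7)(3 6 10 8 9).

(1 4 5 7)(3 6 10 8 9)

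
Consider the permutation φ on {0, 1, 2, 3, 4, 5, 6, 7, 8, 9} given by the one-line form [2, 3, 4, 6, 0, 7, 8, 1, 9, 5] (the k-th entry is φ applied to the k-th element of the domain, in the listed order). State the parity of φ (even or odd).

even

In disjoint-cycle form the cycle lengths are 7, 3.
A cycle of length ℓ contributes ℓ−1 transpositions, so φ is a product of 6 + 2 = 8 transpositions — even.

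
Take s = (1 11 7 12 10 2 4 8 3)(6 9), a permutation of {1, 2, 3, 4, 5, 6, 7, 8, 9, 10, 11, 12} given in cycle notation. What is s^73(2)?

4

2 lies in the 9-cycle (1 11 7 12 10 2 4 8 3).
On a 9-cycle, s^9 is the identity, so s^73 = s^1 there (73 ≡ 1 mod 9).
Advancing 1 step from 2: 2 → 4.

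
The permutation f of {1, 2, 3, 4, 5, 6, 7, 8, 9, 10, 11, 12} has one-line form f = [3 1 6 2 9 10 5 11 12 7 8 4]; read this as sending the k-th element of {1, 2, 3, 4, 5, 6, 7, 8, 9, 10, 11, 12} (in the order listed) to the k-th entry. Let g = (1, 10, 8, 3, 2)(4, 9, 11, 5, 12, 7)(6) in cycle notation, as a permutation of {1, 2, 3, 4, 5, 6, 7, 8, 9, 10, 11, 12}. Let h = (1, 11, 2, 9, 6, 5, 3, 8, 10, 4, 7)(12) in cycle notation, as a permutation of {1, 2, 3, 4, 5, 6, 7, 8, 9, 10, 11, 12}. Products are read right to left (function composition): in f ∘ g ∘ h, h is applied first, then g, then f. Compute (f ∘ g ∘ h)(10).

12

Chase 10: h(10) = 4; g(4) = 9; f(9) = 12. Hence (f ∘ g ∘ h)(10) = 12.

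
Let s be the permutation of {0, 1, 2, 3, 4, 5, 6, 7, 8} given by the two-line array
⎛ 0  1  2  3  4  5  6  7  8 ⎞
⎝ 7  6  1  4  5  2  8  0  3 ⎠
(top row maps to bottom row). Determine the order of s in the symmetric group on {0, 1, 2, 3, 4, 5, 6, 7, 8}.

14

The disjoint-cycle form of s has cycle lengths 7, 2.
Since disjoint cycles commute, ord(s) = lcm(7, 2) = 14.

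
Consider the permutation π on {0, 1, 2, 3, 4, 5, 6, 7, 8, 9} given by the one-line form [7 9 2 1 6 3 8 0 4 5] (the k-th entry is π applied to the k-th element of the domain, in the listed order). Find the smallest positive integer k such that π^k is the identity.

The disjoint-cycle form of π has cycle lengths 4, 3, 2, 1.
The order is lcm(4, 3, 2) = 12.

12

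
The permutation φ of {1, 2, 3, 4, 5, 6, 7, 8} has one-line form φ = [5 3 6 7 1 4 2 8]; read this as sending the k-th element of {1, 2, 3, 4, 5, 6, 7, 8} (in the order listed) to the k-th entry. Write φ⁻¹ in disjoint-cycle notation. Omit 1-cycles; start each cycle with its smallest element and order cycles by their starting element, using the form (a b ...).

The cycle decomposition of φ is (1 5)(2 3 6 4 7).
Reversing each cycle (and rotating so the smallest element leads) gives φ⁻¹ = (1 5)(2 7 4 6 3).

(1 5)(2 7 4 6 3)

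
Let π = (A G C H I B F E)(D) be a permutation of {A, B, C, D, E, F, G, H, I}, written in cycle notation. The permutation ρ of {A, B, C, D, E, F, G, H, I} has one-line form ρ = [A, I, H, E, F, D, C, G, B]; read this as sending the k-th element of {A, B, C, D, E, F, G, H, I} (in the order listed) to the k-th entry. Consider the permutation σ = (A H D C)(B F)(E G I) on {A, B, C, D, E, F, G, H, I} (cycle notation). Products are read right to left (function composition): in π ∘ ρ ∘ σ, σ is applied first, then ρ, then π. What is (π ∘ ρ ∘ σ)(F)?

B

(π ∘ ρ ∘ σ)(F) = π(ρ(σ(F))). σ(F) = B, then ρ(B) = I, then π(I) = B, so the result is B.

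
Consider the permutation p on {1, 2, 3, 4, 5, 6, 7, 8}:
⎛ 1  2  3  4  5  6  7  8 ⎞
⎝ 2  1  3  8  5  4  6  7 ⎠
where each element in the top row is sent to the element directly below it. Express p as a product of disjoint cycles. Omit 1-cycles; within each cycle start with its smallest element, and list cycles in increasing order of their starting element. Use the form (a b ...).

(1 2)(4 8 7 6)

From 1: 1 → 2 → 1, closing the cycle (1 2).
Continuing from each remaining unvisited element yields (1 2)(4 8 7 6).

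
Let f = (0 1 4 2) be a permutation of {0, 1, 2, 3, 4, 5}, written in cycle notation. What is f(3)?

3 does not appear in any cycle of f, so it is a fixed point: f(3) = 3.

3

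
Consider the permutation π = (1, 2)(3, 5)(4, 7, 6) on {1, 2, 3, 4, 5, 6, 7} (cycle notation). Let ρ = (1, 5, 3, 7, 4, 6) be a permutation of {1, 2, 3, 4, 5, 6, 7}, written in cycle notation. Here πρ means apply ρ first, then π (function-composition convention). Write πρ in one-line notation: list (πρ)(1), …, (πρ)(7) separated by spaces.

(πρ)(x) = π(ρ(x)). Computing each image: π(ρ(1)) = π(5) = 3, π(ρ(2)) = π(2) = 1, π(ρ(3)) = π(7) = 6, π(ρ(4)) = π(6) = 4, π(ρ(5)) = π(3) = 5, π(ρ(6)) = π(1) = 2, π(ρ(7)) = π(4) = 7.
Hence πρ = [3 1 6 4 5 2 7].

3 1 6 4 5 2 7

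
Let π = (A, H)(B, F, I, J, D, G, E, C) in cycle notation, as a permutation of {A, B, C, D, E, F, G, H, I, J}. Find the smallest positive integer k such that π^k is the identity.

The disjoint cycles have lengths 8, 2.
The order of π is the least common multiple of its cycle lengths: lcm(8, 2) = 8.

8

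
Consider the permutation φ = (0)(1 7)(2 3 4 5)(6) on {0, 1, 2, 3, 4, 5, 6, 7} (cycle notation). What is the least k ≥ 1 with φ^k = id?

The disjoint cycles have lengths 4, 2, 1, 1.
The order is lcm(4, 2) = 4.

4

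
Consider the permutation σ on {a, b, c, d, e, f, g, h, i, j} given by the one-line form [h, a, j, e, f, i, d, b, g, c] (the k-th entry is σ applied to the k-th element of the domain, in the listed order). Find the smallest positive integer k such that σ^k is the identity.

Writing σ as disjoint cycles, the cycle lengths are 5, 3, 2.
The order is lcm(5, 3, 2) = 30.

30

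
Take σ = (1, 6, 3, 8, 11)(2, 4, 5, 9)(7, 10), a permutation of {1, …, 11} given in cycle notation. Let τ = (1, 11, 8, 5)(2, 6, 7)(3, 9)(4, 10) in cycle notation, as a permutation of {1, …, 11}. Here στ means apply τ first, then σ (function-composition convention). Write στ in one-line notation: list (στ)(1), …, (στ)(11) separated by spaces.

1 3 2 7 6 10 4 9 8 5 11

(στ)(x) = σ(τ(x)). Computing each image: σ(τ(1)) = σ(11) = 1, σ(τ(2)) = σ(6) = 3, σ(τ(3)) = σ(9) = 2, σ(τ(4)) = σ(10) = 7, σ(τ(5)) = σ(1) = 6, σ(τ(6)) = σ(7) = 10, σ(τ(7)) = σ(2) = 4, σ(τ(8)) = σ(5) = 9, σ(τ(9)) = σ(3) = 8, σ(τ(10)) = σ(4) = 5, σ(τ(11)) = σ(8) = 11.
Hence στ = [1 3 2 7 6 10 4 9 8 5 11].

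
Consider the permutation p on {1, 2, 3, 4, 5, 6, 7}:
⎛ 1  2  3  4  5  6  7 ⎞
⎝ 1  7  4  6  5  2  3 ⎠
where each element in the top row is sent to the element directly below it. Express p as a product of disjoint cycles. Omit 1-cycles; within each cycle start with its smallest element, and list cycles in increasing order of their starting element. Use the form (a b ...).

Start at 2 and follow images: 2 → 7 → 3 → 4 → 6 → 2, giving the cycle (2 7 3 4 6).
Repeating from the next unused element and collecting all non-trivial cycles gives (2 7 3 4 6).

(2 7 3 4 6)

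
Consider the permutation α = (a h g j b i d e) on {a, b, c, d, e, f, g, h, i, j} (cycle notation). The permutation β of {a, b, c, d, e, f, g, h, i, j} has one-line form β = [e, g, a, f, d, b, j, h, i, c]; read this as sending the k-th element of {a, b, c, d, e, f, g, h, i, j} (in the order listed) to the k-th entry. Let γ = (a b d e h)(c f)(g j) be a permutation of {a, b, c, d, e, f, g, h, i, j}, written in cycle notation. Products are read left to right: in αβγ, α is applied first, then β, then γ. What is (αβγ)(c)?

Chase c: α(c) = c; β(c) = a; γ(a) = b. Hence (αβγ)(c) = b.

b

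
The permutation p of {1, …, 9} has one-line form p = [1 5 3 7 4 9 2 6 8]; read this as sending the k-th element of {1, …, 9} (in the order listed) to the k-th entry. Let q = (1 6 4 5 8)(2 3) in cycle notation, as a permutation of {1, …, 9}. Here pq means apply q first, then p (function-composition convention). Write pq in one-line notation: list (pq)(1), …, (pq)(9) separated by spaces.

(pq)(x) = p(q(x)). Computing each image: p(q(1)) = p(6) = 9, p(q(2)) = p(3) = 3, p(q(3)) = p(2) = 5, p(q(4)) = p(5) = 4, p(q(5)) = p(8) = 6, p(q(6)) = p(4) = 7, p(q(7)) = p(7) = 2, p(q(8)) = p(1) = 1, p(q(9)) = p(9) = 8.
Hence pq = [9 3 5 4 6 7 2 1 8].

9 3 5 4 6 7 2 1 8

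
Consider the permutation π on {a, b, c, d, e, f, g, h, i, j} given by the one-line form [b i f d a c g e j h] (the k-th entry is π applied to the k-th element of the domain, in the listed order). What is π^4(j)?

b

Tracing j → h → … returns to j after 6 steps, so j lies in a 6-cycle (a b i j h e).
Advancing 4 steps from j: j → h → e → a → b.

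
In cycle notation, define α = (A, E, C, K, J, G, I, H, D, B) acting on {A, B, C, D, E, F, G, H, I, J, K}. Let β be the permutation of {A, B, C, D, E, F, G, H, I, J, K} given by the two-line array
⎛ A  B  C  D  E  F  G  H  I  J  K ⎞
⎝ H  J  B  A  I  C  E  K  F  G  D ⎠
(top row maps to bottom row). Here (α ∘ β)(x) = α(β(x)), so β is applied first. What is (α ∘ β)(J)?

I

First apply β: β(J) = G, then α(G) = I. Thus (α ∘ β)(J) = I.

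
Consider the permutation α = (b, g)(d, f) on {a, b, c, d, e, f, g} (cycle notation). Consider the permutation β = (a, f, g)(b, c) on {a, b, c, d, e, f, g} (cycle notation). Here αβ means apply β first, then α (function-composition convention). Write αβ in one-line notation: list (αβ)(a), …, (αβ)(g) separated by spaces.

d c g f e b a

Chase each element through β then α: a → f → d; b → c → c; c → b → g; d → d → f; e → e → e; f → g → b; g → a → a.
So αβ in one-line form is d c g f e b a.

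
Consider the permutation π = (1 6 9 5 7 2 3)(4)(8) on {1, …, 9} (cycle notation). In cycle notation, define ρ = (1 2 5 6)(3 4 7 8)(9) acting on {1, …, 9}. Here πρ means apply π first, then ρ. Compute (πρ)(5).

8

First apply π: π(5) = 7, then ρ(7) = 8. Thus (πρ)(5) = 8.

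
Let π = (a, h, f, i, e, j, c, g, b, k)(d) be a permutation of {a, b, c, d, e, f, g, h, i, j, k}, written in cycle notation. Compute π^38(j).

i

j lies in the 10-cycle (a, h, f, i, e, j, c, g, b, k).
Powers repeat with period 10 on this cycle, and 38 mod 10 = 8, so π^38(j) = π^8(j).
Advancing 8 steps from j: j → c → g → b → k → a → h → f → i.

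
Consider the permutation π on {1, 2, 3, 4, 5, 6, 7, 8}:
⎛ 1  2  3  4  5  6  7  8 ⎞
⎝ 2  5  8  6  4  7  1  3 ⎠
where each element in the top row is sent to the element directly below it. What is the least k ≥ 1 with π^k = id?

Writing π as disjoint cycles, the cycle lengths are 6, 2.
The order of π is the least common multiple of its cycle lengths: lcm(6, 2) = 6.

6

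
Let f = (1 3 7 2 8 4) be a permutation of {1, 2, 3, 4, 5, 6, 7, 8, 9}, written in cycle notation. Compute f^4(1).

1 lies in the 6-cycle (1 3 7 2 8 4).
Advancing 4 steps from 1: 1 → 3 → 7 → 2 → 8.

8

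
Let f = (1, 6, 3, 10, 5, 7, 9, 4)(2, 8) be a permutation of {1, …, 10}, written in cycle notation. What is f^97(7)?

7 lies in the 8-cycle (1, 6, 3, 10, 5, 7, 9, 4).
On an 8-cycle, f^8 is the identity, so f^97 = f^1 there (97 ≡ 1 mod 8).
Advancing 1 step from 7: 7 → 9.

9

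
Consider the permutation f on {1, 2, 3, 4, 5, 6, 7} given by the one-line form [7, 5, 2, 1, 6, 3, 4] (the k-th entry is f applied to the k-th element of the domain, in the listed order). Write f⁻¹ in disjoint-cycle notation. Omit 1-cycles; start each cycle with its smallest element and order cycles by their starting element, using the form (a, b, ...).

First write f in disjoint cycles: (1, 7, 4)(2, 5, 6, 3).
The inverse reverses every cycle; in canonical form, f⁻¹ = (1, 4, 7)(2, 3, 6, 5).

(1, 4, 7)(2, 3, 6, 5)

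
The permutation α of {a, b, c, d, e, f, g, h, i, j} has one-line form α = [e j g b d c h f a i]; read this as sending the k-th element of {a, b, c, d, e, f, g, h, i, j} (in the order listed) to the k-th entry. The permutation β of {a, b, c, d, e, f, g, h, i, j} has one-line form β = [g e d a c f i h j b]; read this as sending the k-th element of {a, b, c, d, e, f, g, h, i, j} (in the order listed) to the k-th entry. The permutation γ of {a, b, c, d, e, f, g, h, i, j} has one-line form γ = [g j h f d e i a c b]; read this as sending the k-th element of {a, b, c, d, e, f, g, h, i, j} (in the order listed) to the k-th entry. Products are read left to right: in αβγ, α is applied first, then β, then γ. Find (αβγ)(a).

(αβγ)(a) = γ(β(α(a))). α(a) = e, then β(e) = c, then γ(c) = h, so the result is h.

h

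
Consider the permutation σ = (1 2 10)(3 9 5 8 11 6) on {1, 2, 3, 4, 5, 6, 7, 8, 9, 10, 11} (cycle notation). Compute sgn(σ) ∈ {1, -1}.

The cycle lengths are 6, 3, 1, 1.
A cycle of length ℓ contributes ℓ−1 transpositions, so σ is a product of 5 + 2 = 7 transpositions — odd.

-1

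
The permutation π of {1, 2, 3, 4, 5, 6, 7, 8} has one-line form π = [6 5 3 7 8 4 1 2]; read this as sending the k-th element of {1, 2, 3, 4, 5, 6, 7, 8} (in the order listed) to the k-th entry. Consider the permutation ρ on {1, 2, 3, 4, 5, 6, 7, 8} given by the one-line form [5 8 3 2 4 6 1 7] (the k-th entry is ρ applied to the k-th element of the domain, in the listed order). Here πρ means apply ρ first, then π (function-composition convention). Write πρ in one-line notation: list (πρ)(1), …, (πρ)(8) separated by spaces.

8 2 3 5 7 4 6 1

(πρ)(x) = π(ρ(x)). Computing each image: π(ρ(1)) = π(5) = 8, π(ρ(2)) = π(8) = 2, π(ρ(3)) = π(3) = 3, π(ρ(4)) = π(2) = 5, π(ρ(5)) = π(4) = 7, π(ρ(6)) = π(6) = 4, π(ρ(7)) = π(1) = 6, π(ρ(8)) = π(7) = 1.
Hence πρ = [8 2 3 5 7 4 6 1].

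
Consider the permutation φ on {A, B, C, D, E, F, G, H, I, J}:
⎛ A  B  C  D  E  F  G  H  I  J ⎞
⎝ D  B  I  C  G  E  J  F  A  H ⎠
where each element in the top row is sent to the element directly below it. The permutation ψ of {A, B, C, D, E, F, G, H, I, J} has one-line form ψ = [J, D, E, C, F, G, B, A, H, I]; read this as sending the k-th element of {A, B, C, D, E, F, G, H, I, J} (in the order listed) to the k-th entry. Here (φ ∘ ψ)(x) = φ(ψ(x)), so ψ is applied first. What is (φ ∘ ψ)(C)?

ψ(C) = E, then φ(E) = G; composing gives (φ ∘ ψ)(C) = G.

G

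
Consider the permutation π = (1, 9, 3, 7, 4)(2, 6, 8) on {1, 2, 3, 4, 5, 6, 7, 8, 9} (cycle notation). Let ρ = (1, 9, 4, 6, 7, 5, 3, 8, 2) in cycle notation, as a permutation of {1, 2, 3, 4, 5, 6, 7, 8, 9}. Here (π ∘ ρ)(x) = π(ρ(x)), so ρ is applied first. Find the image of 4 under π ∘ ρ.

ρ(4) = 6, then π(6) = 8; composing gives (π ∘ ρ)(4) = 8.

8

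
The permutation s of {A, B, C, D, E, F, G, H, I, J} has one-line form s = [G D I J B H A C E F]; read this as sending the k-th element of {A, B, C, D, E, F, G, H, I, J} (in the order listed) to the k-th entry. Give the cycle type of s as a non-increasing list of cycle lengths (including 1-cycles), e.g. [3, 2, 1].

[8, 2]

The disjoint cycles are (A G)(B D J F H C I E), with lengths 8, 2 in non-increasing order.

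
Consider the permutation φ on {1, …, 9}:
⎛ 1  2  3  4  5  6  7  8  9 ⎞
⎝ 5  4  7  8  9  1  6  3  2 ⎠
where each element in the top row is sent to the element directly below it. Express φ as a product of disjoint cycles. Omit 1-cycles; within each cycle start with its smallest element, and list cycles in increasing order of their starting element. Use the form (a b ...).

From 1: 1 → 5 → 9 → 2 → 4 → 8 → 3 → 7 → 6 → 1, closing the cycle (1 5 9 2 4 8 3 7 6).
Repeating from the next unused element and collecting all non-trivial cycles gives (1 5 9 2 4 8 3 7 6).

(1 5 9 2 4 8 3 7 6)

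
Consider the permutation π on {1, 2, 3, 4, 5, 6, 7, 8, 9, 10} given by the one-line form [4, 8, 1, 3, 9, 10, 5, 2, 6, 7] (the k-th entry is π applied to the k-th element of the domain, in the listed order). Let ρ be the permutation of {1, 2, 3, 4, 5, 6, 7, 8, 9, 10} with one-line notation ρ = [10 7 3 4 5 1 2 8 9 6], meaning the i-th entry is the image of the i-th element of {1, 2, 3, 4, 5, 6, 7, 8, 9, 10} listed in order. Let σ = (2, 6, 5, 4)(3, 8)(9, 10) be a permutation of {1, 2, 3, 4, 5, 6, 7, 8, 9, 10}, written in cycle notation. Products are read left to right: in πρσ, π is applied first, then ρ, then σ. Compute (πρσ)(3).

Chase 3: π(3) = 1; ρ(1) = 10; σ(10) = 9. Hence (πρσ)(3) = 9.

9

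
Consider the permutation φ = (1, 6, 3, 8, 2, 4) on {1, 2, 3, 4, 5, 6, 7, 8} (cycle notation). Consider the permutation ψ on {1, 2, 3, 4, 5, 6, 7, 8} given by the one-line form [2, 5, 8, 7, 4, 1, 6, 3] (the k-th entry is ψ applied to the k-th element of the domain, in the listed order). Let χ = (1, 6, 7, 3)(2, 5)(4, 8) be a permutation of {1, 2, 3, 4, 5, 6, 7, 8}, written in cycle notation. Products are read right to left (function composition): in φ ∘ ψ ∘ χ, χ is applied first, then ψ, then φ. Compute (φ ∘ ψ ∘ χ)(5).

5

(φ ∘ ψ ∘ χ)(5) = φ(ψ(χ(5))). χ(5) = 2, then ψ(2) = 5, then φ(5) = 5, so the result is 5.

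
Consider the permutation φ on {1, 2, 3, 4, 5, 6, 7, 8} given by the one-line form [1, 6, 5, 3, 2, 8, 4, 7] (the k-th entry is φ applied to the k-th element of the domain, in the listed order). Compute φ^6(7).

Tracing 7 → 4 → … returns to 7 after 7 steps, so 7 lies in a 7-cycle (2, 6, 8, 7, 4, 3, 5).
Advancing 6 steps from 7: 7 → 4 → 3 → 5 → 2 → 6 → 8.

8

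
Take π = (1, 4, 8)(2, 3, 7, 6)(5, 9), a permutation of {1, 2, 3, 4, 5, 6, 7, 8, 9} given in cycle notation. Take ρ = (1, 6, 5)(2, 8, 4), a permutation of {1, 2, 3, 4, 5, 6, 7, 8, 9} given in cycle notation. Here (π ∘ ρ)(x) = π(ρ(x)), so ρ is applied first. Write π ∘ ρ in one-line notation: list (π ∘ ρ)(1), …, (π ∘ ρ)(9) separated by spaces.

2 1 7 3 4 9 6 8 5

For each element, apply ρ then π: 1 → 6 → 2; 2 → 8 → 1; 3 → 3 → 7; 4 → 2 → 3; 5 → 1 → 4; 6 → 5 → 9; 7 → 7 → 6; 8 → 4 → 8; 9 → 9 → 5.
So π ∘ ρ in one-line form is 2 1 7 3 4 9 6 8 5.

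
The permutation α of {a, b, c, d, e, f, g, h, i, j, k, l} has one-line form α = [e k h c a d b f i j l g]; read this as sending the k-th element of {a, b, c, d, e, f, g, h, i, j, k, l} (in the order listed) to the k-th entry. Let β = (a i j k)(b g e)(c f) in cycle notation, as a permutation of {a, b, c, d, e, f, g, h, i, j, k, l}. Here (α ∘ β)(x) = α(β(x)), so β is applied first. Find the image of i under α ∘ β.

First apply β: β(i) = j, then α(j) = j. Thus (α ∘ β)(i) = j.

j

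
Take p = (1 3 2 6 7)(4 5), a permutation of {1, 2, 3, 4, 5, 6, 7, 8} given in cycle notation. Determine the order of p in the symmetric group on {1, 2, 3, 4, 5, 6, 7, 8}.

The cycle type of p is (5, 2, 1).
The order is lcm(5, 2) = 10.

10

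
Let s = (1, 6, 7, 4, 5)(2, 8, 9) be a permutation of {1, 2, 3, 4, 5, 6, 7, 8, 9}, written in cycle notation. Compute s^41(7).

4

7 lies in the 5-cycle (1, 6, 7, 4, 5).
On a 5-cycle, s^5 is the identity, so s^41 = s^1 there (41 ≡ 1 mod 5).
Stepping 1 place around the cycle: 7 → 4.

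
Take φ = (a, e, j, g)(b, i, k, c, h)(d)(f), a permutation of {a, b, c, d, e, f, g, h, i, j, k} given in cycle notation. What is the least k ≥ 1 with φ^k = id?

20

The disjoint cycles have lengths 5, 4, 1, 1.
The order is lcm(5, 4) = 20.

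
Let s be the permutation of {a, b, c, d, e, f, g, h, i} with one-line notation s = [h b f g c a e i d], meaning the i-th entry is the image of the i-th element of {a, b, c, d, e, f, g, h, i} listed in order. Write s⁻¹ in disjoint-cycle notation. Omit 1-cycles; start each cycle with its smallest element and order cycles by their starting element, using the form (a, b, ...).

(a, f, c, e, g, d, i, h)

First write s in disjoint cycles: (a, h, i, d, g, e, c, f).
Reversing each cycle (and rotating so the smallest element leads) gives s⁻¹ = (a, f, c, e, g, d, i, h).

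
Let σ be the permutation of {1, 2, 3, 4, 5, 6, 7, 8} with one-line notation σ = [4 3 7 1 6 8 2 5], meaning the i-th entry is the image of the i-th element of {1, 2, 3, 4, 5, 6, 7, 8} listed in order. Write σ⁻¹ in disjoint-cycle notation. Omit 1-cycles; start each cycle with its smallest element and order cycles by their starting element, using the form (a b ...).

First write σ in disjoint cycles: (1 4)(2 3 7)(5 6 8).
The inverse reverses every cycle; in canonical form, σ⁻¹ = (1 4)(2 7 3)(5 8 6).

(1 4)(2 7 3)(5 8 6)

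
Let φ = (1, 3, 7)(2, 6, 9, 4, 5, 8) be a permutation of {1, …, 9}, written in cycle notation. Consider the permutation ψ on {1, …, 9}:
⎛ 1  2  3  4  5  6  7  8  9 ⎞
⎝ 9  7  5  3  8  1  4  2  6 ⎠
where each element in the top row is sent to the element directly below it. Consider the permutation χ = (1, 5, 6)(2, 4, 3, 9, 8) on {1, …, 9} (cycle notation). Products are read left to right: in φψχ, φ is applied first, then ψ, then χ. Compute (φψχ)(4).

(φψχ)(4) = χ(ψ(φ(4))). φ(4) = 5, then ψ(5) = 8, then χ(8) = 2, so the result is 2.

2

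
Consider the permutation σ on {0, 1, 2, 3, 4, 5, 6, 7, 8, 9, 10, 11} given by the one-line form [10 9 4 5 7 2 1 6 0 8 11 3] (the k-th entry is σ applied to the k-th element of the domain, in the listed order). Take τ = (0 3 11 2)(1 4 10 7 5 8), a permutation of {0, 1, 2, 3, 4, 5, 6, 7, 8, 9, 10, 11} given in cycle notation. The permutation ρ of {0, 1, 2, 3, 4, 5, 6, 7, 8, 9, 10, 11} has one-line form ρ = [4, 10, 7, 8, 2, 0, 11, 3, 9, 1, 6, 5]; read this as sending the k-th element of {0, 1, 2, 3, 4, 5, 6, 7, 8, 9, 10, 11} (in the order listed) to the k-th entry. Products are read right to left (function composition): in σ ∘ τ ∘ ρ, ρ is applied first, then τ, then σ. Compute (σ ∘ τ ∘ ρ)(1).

6

Chase 1: ρ(1) = 10; τ(10) = 7; σ(7) = 6. Hence (σ ∘ τ ∘ ρ)(1) = 6.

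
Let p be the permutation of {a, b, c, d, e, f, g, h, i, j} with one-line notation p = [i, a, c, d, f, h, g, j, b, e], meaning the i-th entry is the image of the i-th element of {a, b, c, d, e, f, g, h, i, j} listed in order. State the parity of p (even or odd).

odd

In disjoint-cycle form the cycle lengths are 4, 3, 1, 1, 1.
A cycle of length ℓ contributes ℓ−1 transpositions, so p is a product of 3 + 2 = 5 transpositions — odd.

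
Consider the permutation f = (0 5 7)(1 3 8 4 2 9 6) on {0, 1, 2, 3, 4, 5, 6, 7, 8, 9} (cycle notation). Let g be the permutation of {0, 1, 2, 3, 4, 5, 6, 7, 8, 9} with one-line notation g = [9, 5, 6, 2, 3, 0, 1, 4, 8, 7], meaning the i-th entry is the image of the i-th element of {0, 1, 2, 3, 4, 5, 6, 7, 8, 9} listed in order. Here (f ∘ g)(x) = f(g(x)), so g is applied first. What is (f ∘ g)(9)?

First apply g: g(9) = 7, then f(7) = 0. Thus (f ∘ g)(9) = 0.

0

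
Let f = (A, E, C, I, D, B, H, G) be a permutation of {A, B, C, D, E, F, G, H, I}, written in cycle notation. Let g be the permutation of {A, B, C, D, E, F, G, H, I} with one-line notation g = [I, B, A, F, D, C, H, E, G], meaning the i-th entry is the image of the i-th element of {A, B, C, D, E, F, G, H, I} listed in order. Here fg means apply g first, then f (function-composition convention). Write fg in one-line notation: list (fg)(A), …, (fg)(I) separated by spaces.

D H E F B I G C A

Chase each element through g then f: A → I → D; B → B → H; C → A → E; D → F → F; E → D → B; F → C → I; G → H → G; H → E → C; I → G → A.
Collecting the images, fg = [D H E F B I G C A].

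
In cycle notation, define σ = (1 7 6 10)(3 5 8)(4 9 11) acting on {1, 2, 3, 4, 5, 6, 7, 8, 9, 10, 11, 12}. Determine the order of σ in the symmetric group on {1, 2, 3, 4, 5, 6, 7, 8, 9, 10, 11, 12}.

The cycle type of σ is (4, 3, 3, 1, 1).
The order of σ is the least common multiple of its cycle lengths: lcm(4, 3, 3) = 12.

12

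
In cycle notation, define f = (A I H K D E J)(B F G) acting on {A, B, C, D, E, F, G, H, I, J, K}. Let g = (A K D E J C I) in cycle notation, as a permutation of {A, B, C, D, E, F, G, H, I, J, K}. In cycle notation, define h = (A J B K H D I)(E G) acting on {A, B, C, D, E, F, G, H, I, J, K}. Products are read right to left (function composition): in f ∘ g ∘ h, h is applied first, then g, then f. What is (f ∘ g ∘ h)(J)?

(f ∘ g ∘ h)(J) = f(g(h(J))). h(J) = B, then g(B) = B, then f(B) = F, so the result is F.

F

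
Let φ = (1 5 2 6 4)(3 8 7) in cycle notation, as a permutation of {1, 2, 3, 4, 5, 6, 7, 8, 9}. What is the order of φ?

The disjoint cycles have lengths 5, 3, 1.
Since disjoint cycles commute, ord(φ) = lcm(5, 3) = 15.

15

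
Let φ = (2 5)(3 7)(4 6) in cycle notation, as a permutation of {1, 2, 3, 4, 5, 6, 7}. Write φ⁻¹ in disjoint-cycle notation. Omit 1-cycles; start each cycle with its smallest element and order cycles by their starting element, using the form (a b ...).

(2 5)(3 7)(4 6)

Inverting a permutation written in cycle notation just reverses the order within every cycle.
After reversing and putting each cycle's least element first, φ⁻¹ = (2 5)(3 7)(4 6).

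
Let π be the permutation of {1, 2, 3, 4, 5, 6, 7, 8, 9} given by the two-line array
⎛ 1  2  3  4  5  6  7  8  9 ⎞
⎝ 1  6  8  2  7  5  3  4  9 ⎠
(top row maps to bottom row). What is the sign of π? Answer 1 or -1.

1

In disjoint-cycle form the cycle lengths are 7, 1, 1.
A cycle is odd iff its length is even; π has 0 even-length cycles, so sgn(π) = (−1)^0 and π is even.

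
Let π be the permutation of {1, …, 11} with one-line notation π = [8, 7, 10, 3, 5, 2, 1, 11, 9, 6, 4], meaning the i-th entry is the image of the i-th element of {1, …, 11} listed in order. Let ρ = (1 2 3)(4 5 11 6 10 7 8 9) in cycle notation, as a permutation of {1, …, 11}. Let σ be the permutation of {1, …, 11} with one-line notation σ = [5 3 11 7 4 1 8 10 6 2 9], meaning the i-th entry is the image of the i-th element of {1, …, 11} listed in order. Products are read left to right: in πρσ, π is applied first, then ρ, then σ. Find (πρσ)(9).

Chase 9: π(9) = 9; ρ(9) = 4; σ(4) = 7. Hence (πρσ)(9) = 7.

7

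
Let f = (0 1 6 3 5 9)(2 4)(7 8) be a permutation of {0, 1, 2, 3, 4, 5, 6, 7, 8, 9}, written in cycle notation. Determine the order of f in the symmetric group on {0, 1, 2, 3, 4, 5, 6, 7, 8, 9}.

6

The disjoint cycles have lengths 6, 2, 2.
The order is lcm(6, 2, 2) = 6.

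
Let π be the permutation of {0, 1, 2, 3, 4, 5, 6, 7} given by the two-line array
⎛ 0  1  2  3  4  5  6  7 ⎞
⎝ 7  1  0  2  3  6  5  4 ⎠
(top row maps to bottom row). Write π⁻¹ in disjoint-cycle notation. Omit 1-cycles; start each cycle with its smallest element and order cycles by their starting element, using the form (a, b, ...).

(0, 2, 3, 4, 7)(5, 6)

First write π in disjoint cycles: (0, 7, 4, 3, 2)(5, 6).
Reversing each cycle (and rotating so the smallest element leads) gives π⁻¹ = (0, 2, 3, 4, 7)(5, 6).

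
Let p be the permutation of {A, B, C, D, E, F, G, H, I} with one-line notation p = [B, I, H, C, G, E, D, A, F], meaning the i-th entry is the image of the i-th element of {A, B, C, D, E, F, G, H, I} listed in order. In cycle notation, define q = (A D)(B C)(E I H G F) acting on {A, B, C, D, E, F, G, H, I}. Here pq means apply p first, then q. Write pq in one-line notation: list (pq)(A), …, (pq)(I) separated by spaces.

C H G B F I A D E

(pq)(x) = q(p(x)). Computing each image: q(p(A)) = q(B) = C, q(p(B)) = q(I) = H, q(p(C)) = q(H) = G, q(p(D)) = q(C) = B, q(p(E)) = q(G) = F, q(p(F)) = q(E) = I, q(p(G)) = q(D) = A, q(p(H)) = q(A) = D, q(p(I)) = q(F) = E.
Hence pq = [C H G B F I A D E].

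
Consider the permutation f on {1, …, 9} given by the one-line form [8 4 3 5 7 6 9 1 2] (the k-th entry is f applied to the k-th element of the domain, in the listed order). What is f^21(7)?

9

Tracing 7 → 9 → … returns to 7 after 5 steps, so 7 lies in a 5-cycle (2 4 5 7 9).
Since the cycle has length 5, f^21 acts on it the same as f^1 (21 mod 5 = 1).
Advancing 1 step from 7: 7 → 9.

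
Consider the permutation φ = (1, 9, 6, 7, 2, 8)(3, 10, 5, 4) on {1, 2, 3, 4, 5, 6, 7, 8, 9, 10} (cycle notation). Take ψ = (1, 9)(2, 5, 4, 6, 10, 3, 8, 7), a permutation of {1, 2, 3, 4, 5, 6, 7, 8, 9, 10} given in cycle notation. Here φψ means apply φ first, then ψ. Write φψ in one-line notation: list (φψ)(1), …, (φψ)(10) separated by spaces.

For each element, apply φ then ψ: 1 → 9 → 1; 2 → 8 → 7; 3 → 10 → 3; 4 → 3 → 8; 5 → 4 → 6; 6 → 7 → 2; 7 → 2 → 5; 8 → 1 → 9; 9 → 6 → 10; 10 → 5 → 4.
Collecting the images, φψ = [1 7 3 8 6 2 5 9 10 4].

1 7 3 8 6 2 5 9 10 4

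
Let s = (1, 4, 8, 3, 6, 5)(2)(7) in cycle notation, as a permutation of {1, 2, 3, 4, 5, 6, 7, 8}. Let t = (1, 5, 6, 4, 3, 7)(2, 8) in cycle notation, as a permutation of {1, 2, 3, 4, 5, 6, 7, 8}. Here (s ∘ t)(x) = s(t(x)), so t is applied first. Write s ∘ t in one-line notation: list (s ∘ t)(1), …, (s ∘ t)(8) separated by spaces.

Chase each element through t then s: 1 → 5 → 1; 2 → 8 → 3; 3 → 7 → 7; 4 → 3 → 6; 5 → 6 → 5; 6 → 4 → 8; 7 → 1 → 4; 8 → 2 → 2.
So s ∘ t in one-line form is 1 3 7 6 5 8 4 2.

1 3 7 6 5 8 4 2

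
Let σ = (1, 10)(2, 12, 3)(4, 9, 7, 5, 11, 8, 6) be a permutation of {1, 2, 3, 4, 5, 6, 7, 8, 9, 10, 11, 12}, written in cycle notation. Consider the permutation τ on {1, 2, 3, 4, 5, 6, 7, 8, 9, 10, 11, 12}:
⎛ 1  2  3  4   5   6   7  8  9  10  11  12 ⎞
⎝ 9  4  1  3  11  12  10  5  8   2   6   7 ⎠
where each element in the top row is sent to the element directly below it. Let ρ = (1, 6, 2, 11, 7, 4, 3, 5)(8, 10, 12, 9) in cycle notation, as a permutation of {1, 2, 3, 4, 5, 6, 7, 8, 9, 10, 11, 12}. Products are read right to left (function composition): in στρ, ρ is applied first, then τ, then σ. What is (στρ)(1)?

Apply the permutations in order: ρ(1) = 6, then τ(6) = 12, then σ(12) = 3. So (στρ)(1) = 3.

3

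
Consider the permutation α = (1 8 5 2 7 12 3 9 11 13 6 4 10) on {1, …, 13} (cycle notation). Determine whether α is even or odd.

The cycle lengths are 13.
A cycle of length ℓ contributes ℓ−1 transpositions, so α is a product of 12 transpositions — even.

even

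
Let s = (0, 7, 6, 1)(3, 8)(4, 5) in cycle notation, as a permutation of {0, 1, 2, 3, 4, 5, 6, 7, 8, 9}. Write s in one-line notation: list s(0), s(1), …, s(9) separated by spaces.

7 0 2 8 5 4 1 6 3 9

Image by image: 0→7, 1→0, 2→2, 3→8, 4→5, 5→4, 6→1, 7→6, 8→3, 9→9.
Listing these in domain order gives 7 0 2 8 5 4 1 6 3 9.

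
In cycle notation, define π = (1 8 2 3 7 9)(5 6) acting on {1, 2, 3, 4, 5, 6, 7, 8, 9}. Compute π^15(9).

9 lies in the 6-cycle (1 8 2 3 7 9).
Since the cycle has length 6, π^15 acts on it the same as π^3 (15 mod 6 = 3).
Advancing 3 steps from 9: 9 → 1 → 8 → 2.

2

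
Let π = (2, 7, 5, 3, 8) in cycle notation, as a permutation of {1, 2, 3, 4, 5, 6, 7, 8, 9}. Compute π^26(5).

5 lies in the 5-cycle (2, 7, 5, 3, 8).
On a 5-cycle, π^5 is the identity, so π^26 = π^1 there (26 ≡ 1 mod 5).
Stepping 1 place around the cycle: 5 → 3.

3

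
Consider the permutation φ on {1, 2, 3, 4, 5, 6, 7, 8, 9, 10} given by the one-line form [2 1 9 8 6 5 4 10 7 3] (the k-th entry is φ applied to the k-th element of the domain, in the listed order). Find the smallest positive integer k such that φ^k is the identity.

Decomposing into disjoint cycles gives cycle lengths 6, 2, 2.
The order of φ is the least common multiple of its cycle lengths: lcm(6, 2, 2) = 6.

6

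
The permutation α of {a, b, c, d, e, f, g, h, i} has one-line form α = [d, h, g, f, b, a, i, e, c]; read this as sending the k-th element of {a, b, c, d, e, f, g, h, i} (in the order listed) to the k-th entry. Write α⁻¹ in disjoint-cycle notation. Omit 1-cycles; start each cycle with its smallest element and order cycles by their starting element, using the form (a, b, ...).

(a, f, d)(b, e, h)(c, i, g)

The cycle decomposition of α is (a, d, f)(b, h, e)(c, g, i).
The inverse reverses every cycle; in canonical form, α⁻¹ = (a, f, d)(b, e, h)(c, i, g).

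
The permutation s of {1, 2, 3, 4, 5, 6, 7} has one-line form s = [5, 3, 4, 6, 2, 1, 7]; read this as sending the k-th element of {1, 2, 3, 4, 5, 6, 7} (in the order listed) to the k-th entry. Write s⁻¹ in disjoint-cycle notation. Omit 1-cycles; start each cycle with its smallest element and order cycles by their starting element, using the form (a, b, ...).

(1, 6, 4, 3, 2, 5)

First write s in disjoint cycles: (1, 5, 2, 3, 4, 6).
Reversing each cycle (and rotating so the smallest element leads) gives s⁻¹ = (1, 6, 4, 3, 2, 5).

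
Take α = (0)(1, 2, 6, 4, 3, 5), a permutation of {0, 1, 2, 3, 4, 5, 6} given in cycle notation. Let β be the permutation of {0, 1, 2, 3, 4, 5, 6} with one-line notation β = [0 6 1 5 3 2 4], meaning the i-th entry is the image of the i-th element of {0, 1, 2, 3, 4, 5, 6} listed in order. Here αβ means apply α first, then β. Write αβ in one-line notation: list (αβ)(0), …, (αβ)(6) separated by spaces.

0 1 4 2 5 6 3

Chase each element through α then β: 0 → 0 → 0; 1 → 2 → 1; 2 → 6 → 4; 3 → 5 → 2; 4 → 3 → 5; 5 → 1 → 6; 6 → 4 → 3.
So αβ in one-line form is 0 1 4 2 5 6 3.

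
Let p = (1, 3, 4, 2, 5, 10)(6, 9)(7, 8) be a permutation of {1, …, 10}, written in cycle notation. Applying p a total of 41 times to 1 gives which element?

10

1 lies in the 6-cycle (1, 3, 4, 2, 5, 10).
Since the cycle has length 6, p^41 acts on it the same as p^5 (41 mod 6 = 5).
Stepping 5 places around the cycle: 1 → 3 → 4 → 2 → 5 → 10.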